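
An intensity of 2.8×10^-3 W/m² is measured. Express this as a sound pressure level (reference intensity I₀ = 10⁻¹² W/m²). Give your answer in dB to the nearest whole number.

94 dB

I/I₀ = 2.8×10^-3/10⁻¹² = 2.8×10^9, and L = 10·log₁₀(I/I₀).
L = 10·(0.4472 + 9) = 94.47 dB.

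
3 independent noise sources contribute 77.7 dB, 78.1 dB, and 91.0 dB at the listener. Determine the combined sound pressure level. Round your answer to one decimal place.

For uncorrelated sources the intensities add, so convert each level to linear form, sum, and take 10·log₁₀ of the total.
Σ 10^(L/10) = 10^(77.7/10) + 10^(78.1/10) + 10^(91.0/10) = 1.382e+09.
L_total = 10·log₁₀(1.382e+09) = 91.41 dB.

91.4 dB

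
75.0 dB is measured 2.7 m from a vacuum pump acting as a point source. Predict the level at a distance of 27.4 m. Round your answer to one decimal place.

For a point source, L₂ = L₁ − 20·log₁₀(r₂/r₁).
L₂ = 75.0 − 20·log₁₀(27.4/2.7) = 75.0 − 20.128 = 54.87 dB.

54.9 dB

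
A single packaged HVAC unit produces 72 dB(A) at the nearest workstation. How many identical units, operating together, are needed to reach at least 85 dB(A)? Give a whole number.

The shortfall is 85 − 72 = 13.0 dB, and N units add 10·log₁₀ N, so need 10·log₁₀ N ≥ 13.0.
N ≥ 10^(13.0/10) = 19.953, so N = 20.

20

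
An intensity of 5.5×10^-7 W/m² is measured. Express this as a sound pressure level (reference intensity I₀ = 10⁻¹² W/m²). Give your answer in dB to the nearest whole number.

I/I₀ = 5.5×10^-7/10⁻¹² = 5.5×10^5, and L = 10·log₁₀(I/I₀).
L = 10·(0.7404 + 5) = 57.40 dB.

57 dB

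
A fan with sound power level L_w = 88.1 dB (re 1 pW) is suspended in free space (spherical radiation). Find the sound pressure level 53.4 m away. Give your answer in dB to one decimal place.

Free-field spherical radiation: L_p = L_w − 10·log₁₀(4π·r²), r = 53.4 m.
4π·r² = 3.583e+04 m², 10·log₁₀ of that is 45.543 dB.
L_p = 88.1 − 45.543 = 42.56 dB.

42.6 dB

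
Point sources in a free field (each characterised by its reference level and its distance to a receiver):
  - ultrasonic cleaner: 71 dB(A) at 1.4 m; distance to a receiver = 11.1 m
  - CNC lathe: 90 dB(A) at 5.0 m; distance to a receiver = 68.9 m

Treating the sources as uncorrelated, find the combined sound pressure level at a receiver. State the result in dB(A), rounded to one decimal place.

67.4 dB(A)

Apply inverse-square spreading to bring every level to the receiver, then sum 10^(L/10).
ultrasonic cleaner: 71 − 20·log₁₀(11.1/1.4) = 71 − 17.98 = 53.02 dB(A).
CNC lathe: 90 − 20·log₁₀(68.9/5.0) = 90 − 22.78 = 67.22 dB(A).
Σ 10^(L/10) = 5.467e+06 → L_total = 10·log₁₀(5.467e+06) = 67.38 dB(A).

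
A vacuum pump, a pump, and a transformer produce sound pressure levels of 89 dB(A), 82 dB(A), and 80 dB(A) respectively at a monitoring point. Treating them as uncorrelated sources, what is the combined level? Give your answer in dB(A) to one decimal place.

90.2 dB(A)

For uncorrelated sources the intensities add, so convert each level to linear form, sum, and take 10·log₁₀ of the total.
Σ 10^(L/10) = 10^(89/10) + 10^(82/10) + 10^(80/10) = 1.053e+09.
L_total = 10·log₁₀(1.053e+09) = 90.22 dB(A).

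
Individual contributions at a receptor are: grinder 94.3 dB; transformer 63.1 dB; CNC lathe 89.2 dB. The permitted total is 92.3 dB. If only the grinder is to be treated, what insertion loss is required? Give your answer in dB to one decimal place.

4.9 dB

The untreated sources together contribute 10^(63.1/10) + 10^(89.2/10) = 8.338e+08, i.e. 89.21 dB.
The limit corresponds to 10^(92.3/10) = 1.698e+09; subtracting the fixed part leaves 8.644e+08 for the grinder, i.e. 89.37 dB.
Required insertion loss = 94.3 − 89.37 = 4.93 dB.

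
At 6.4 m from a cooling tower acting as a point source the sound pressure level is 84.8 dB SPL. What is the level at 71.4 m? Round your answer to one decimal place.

Spherical spreading from a point source gives a 20·log₁₀(r₂/r₁) drop.
L₂ = 84.8 − 20·log₁₀(71.4/6.4) = 84.8 − 20.950 = 63.85 dB SPL.

63.8 dB SPL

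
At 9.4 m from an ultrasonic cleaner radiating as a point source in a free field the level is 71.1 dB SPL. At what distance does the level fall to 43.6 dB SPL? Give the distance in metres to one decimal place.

For a point source L₁ − L₂ = 20·log₁₀(r₂/r₁), so r₂ = r₁·10^((L₁−L₂)/20).
r₂ = 9.4·10^((71.1−43.6)/20) = 9.4·10^(27.5/20) = 222.91 m.

222.9 m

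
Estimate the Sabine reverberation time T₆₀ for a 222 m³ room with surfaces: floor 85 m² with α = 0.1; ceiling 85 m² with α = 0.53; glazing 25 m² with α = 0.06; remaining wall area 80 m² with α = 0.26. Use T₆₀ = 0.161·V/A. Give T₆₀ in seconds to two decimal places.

0.47 s

A = Σ Sᵢαᵢ = 85·0.1 + 85·0.53 + 25·0.06 + 80·0.26 = 75.85 m².
T₆₀ = 0.161 × 222 / 75.85 = 0.471 s.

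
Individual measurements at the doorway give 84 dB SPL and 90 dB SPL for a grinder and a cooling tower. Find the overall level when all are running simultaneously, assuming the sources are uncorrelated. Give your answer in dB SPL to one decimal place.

Incoherent sources combine by intensity addition: L_total = 10·log₁₀(Σ 10^(L_i/10)).
Σ 10^(L/10) = 10^(84/10) + 10^(90/10) = 1.251e+09.
L_total = 10·log₁₀(1.251e+09) = 90.97 dB SPL.

91.0 dB SPL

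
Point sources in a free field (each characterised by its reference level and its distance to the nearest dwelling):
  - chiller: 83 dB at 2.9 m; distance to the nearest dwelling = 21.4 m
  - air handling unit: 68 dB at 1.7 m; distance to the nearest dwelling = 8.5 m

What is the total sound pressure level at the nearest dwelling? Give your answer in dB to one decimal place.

First find each source's level at the receiver (point-source: −20·log₁₀(r/r_ref)), then combine on an intensity basis.
chiller: 83 − 20·log₁₀(21.4/2.9) = 83 − 17.36 = 65.64 dB.
air handling unit: 68 − 20·log₁₀(8.5/1.7) = 68 − 13.98 = 54.02 dB.
Σ 10^(L/10) = 3.916e+06 → L_total = 10·log₁₀(3.916e+06) = 65.93 dB.

65.9 dB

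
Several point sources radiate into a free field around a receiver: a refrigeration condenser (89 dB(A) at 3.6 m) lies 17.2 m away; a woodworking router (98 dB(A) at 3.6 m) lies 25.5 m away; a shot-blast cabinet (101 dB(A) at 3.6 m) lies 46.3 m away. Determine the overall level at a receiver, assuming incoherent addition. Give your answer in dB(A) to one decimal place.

83.7 dB(A)

Apply inverse-square spreading to bring every level to the receiver, then sum 10^(L/10).
refrigeration condenser: 89 − 20·log₁₀(17.2/3.6) = 89 − 13.58 = 75.42 dB(A).
woodworking router: 98 − 20·log₁₀(25.5/3.6) = 98 − 17.00 = 81.00 dB(A).
shot-blast cabinet: 101 − 20·log₁₀(46.3/3.6) = 101 − 22.19 = 78.81 dB(A).
Σ 10^(L/10) = 2.367e+08 → L_total = 10·log₁₀(2.367e+08) = 83.74 dB(A).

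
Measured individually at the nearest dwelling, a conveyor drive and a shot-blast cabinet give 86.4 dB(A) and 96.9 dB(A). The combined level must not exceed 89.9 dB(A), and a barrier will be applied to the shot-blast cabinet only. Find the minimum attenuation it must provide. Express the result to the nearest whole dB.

10 dB

Fixed contribution from the other source: Σ 10^(L/10) = 10^(86.4/10) = 4.365e+08 (86.40 dB(A)).
To meet 89.9 dB(A) overall, the treated shot-blast cabinet may contribute at most 10^(89.9/10) − 4.365e+08 = 5.407e+08, i.e. 87.33 dB(A).
Required insertion loss = 96.9 − 87.33 = 9.57 dB.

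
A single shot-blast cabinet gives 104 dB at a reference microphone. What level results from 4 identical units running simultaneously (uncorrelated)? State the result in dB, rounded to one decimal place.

110.0 dB

N identical incoherent sources raise the level by 10·log₁₀ N.
L_total = 104 + 10·log₁₀(4) = 104 + 6.021 = 110.02 dB.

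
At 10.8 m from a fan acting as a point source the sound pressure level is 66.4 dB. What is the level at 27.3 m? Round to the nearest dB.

Point-source attenuation: ΔL = 20·log₁₀(r₂/r₁) = 20·log₁₀(27.3/10.8) = 8.055 dB.
L₂ = 66.4 − 20·log₁₀(27.3/10.8) = 66.4 − 8.055 = 58.35 dB.

58 dB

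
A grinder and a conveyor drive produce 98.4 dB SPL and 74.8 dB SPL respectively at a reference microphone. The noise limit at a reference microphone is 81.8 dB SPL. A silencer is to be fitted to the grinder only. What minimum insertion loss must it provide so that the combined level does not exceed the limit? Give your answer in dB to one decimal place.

Fixed contribution from the other source: Σ 10^(L/10) = 10^(74.8/10) = 3.020e+07 (74.80 dB SPL).
To meet 81.8 dB SPL overall, the treated grinder may contribute at most 10^(81.8/10) − 3.020e+07 = 1.212e+08, i.e. 80.83 dB SPL.
Required insertion loss = 98.4 − 80.83 = 17.57 dB.

17.6 dB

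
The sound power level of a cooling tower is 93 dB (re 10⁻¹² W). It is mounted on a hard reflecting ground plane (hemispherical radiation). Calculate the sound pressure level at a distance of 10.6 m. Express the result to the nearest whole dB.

65 dB

Free-field hemispherical radiation: L_p = L_w − 10·log₁₀(2π·r²), r = 10.6 m.
2π·r² = 706 m², 10·log₁₀ of that is 28.488 dB.
L_p = 93 − 28.488 = 64.51 dB.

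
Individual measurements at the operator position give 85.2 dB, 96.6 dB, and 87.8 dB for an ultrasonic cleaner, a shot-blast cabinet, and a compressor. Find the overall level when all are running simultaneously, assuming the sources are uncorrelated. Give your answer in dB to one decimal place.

97.4 dB

Incoherent sources combine by intensity addition: L_total = 10·log₁₀(Σ 10^(L_i/10)).
Σ 10^(L/10) = 10^(85.2/10) + 10^(96.6/10) + 10^(87.8/10) = 5.505e+09.
L_total = 10·log₁₀(5.505e+09) = 97.41 dB.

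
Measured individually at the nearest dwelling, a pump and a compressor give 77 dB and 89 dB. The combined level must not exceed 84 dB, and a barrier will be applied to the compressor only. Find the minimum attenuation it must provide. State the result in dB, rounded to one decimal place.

6.0 dB

The untreated sources together contribute 10^(77/10) = 5.012e+07, i.e. 77.00 dB.
To meet 84 dB overall, the treated compressor may contribute at most 10^(84/10) − 5.012e+07 = 2.011e+08, i.e. 83.03 dB.
Required insertion loss = 89 − 83.03 = 5.97 dB.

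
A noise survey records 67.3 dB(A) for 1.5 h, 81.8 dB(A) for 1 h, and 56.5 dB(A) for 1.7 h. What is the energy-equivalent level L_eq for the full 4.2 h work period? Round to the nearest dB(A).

76 dB(A)

Weight each interval's intensity by its duration and average over T = 4.2 h:
Σ tᵢ·10^(Lᵢ/10) = 1.5·10^(67.3/10) + 1·10^(81.8/10) + 1.7·10^(56.5/10) = 1.602e+08.
L_eq = 10·log₁₀(1.602e+08/4.2) = 75.81 dB(A).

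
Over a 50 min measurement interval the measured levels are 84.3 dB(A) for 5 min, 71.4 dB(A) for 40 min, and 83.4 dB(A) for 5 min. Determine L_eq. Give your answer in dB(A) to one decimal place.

The energy average is taken in the linear domain: L_eq = 10·log₁₀[(Σ tᵢ·10^(Lᵢ/10))/T], T = 50 min.
Σ tᵢ·10^(Lᵢ/10) = 5·10^(84.3/10) + 40·10^(71.4/10) + 5·10^(83.4/10) = 2.992e+09.
L_eq = 10·log₁₀(2.992e+09/50) = 77.77 dB(A).

77.8 dB(A)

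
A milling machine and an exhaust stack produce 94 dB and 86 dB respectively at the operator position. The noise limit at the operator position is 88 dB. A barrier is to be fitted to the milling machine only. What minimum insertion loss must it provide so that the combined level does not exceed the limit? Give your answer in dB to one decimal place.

Fixed contribution from the other source: Σ 10^(L/10) = 10^(86/10) = 3.981e+08 (86.00 dB).
To meet 88 dB overall, the treated milling machine may contribute at most 10^(88/10) − 3.981e+08 = 2.329e+08, i.e. 83.67 dB.
So the milling machine must be reduced from 94 to 83.67 dB: IL = 10.33 dB.

10.3 dB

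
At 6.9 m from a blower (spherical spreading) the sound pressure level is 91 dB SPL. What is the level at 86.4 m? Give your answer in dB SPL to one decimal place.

69.0 dB SPL

Spherical spreading from a point source gives a 20·log₁₀(r₂/r₁) drop.
L₂ = 91 − 20·log₁₀(86.4/6.9) = 91 − 21.953 = 69.05 dB SPL.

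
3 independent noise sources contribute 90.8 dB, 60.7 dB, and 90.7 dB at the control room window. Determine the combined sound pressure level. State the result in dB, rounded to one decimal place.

93.8 dB

For uncorrelated sources the intensities add, so convert each level to linear form, sum, and take 10·log₁₀ of the total.
Σ 10^(L/10) = 10^(90.8/10) + 10^(60.7/10) + 10^(90.7/10) = 2.378e+09.
L_total = 10·log₁₀(2.378e+09) = 93.76 dB.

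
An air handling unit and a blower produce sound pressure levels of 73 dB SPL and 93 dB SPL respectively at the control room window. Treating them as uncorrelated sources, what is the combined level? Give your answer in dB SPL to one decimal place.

For uncorrelated sources the intensities add, so convert each level to linear form, sum, and take 10·log₁₀ of the total.
Σ 10^(L/10) = 10^(73/10) + 10^(93/10) = 2.015e+09.
L_total = 10·log₁₀(2.015e+09) = 93.04 dB SPL.

93.0 dB SPL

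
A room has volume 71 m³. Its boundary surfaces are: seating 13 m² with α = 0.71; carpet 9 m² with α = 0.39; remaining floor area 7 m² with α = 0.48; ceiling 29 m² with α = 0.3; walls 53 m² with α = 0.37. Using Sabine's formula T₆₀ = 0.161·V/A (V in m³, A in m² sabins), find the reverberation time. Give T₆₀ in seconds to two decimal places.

A = Σ Sᵢαᵢ = 13·0.71 + 9·0.39 + 7·0.48 + 29·0.3 + 53·0.37 = 44.41 m².
T₆₀ = 0.161 × 71 / 44.41 = 0.257 s.

0.26 s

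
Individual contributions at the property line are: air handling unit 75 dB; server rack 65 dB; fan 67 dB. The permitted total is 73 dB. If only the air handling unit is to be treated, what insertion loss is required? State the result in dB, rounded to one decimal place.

The untreated sources together contribute 10^(65/10) + 10^(67/10) = 8.174e+06, i.e. 69.12 dB.
The limit corresponds to 10^(73/10) = 1.995e+07; subtracting the fixed part leaves 1.178e+07 for the air handling unit, i.e. 70.71 dB.
Required insertion loss = 75 − 70.71 = 4.29 dB.

4.3 dB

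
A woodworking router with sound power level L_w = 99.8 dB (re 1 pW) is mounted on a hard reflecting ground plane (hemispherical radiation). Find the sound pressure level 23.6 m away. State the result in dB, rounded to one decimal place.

The power spreads over a hemisphere of area 2π·r², so L_p = L_w − 10·log₁₀(2π·r²).
2π·r² = 3499 m², 10·log₁₀ of that is 35.440 dB.
L_p = 99.8 − 35.440 = 64.36 dB.

64.4 dB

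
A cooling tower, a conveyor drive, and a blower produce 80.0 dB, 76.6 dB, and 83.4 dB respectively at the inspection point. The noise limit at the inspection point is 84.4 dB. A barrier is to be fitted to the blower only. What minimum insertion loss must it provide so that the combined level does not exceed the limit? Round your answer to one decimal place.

2.3 dB

Everything except the blower sums to 10^(80.0/10) + 10^(76.6/10) = 1.457e+08 in linear terms, 81.63 dB.
To meet 84.4 dB overall, the treated blower may contribute at most 10^(84.4/10) − 1.457e+08 = 1.297e+08, i.e. 81.13 dB.
So the blower must be reduced from 83.4 to 81.13 dB: IL = 2.27 dB.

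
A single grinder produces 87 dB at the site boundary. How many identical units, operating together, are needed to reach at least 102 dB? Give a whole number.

32

Need L₁ + 10·log₁₀ N ≥ 102, i.e. log₁₀ N ≥ 1.50.
N ≥ 10^(15.0/10) = 31.623, so N = 32.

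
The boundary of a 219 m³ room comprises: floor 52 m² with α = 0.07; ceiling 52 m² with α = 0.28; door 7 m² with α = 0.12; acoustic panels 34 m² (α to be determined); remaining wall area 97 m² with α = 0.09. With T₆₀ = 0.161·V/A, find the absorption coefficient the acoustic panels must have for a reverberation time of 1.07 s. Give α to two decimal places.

0.15

A = 0.161·V/T₆₀ = 0.161·219/1.07 = 32.95 m² sabins.
Absorption from the other surfaces = 52·0.07 + 52·0.28 + 7·0.12 + 97·0.09 = 27.77 m², so the acoustic panels must supply 5.18 m² over 34 m².
α = 5.18/34 = 0.152.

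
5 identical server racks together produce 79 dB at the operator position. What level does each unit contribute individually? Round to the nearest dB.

5 equal contributions raise the level by 10·log₁₀ 5 = 6.990 dB, so each unit alone gives 79 − 6.990.

72 dB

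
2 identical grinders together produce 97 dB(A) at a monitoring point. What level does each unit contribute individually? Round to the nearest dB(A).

2 equal contributions raise the level by 10·log₁₀ 2 = 3.010 dB, so each unit alone gives 97 − 3.010.

94 dB(A)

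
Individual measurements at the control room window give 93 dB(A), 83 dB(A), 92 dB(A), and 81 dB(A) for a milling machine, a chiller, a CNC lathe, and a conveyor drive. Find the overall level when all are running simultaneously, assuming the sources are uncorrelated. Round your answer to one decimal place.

95.9 dB(A)

For uncorrelated sources the intensities add, so convert each level to linear form, sum, and take 10·log₁₀ of the total.
Σ 10^(L/10) = 10^(93/10) + 10^(83/10) + 10^(92/10) + 10^(81/10) = 3.906e+09.
L_total = 10·log₁₀(3.906e+09) = 95.92 dB(A).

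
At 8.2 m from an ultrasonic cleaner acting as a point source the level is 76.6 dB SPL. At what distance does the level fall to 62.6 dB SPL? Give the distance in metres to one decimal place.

For a point source L₁ − L₂ = 20·log₁₀(r₂/r₁), so r₂ = r₁·10^((L₁−L₂)/20).
r₂ = 8.2·10^((76.6−62.6)/20) = 8.2·10^(14.0/20) = 41.10 m.

41.1 m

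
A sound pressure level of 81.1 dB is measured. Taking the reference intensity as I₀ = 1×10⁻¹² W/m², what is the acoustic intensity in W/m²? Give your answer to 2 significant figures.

L = 10·log₁₀(I/I₀) ⇒ I = I₀·10^(L/10) = 10⁻¹² × 10^8.11.

0.00013 W/m²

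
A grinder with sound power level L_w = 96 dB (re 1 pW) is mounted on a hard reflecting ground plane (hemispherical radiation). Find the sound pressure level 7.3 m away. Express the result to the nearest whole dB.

71 dB

Free-field hemispherical radiation: L_p = L_w − 10·log₁₀(2π·r²), r = 7.3 m.
2π·r² = 334.8 m², 10·log₁₀ of that is 25.248 dB.
L_p = 96 − 25.248 = 70.75 dB.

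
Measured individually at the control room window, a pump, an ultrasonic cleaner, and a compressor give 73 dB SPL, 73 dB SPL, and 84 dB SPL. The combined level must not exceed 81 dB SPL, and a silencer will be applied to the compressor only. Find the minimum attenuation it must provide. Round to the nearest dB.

5 dB

Fixed contribution from the other sources: Σ 10^(L/10) = 10^(73/10) + 10^(73/10) = 3.991e+07 (76.01 dB SPL).
To meet 81 dB SPL overall, the treated compressor may contribute at most 10^(81/10) − 3.991e+07 = 8.599e+07, i.e. 79.34 dB SPL.
Required insertion loss = 84 − 79.34 = 4.66 dB.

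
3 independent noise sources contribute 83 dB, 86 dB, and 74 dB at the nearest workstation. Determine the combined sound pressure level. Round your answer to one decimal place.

For uncorrelated sources the intensities add, so convert each level to linear form, sum, and take 10·log₁₀ of the total.
Σ 10^(L/10) = 10^(83/10) + 10^(86/10) + 10^(74/10) = 6.228e+08.
L_total = 10·log₁₀(6.228e+08) = 87.94 dB.

87.9 dB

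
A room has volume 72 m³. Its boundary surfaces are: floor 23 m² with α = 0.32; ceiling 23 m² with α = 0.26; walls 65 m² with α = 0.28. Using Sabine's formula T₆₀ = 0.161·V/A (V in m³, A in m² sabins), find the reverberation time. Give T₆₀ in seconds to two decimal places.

Total absorption A = 23·0.32 + 23·0.26 + 65·0.28 = 31.54 m² sabins.
T₆₀ = 0.161·V/A = 0.161·72/31.54 = 0.368 s.

0.37 s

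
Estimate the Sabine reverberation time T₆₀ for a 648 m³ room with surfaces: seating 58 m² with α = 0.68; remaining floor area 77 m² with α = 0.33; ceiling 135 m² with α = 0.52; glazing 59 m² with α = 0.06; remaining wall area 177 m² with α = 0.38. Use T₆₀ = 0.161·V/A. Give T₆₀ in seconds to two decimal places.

0.51 s

Summing Sᵢαᵢ: 58·0.68 + 77·0.33 + 135·0.52 + 59·0.06 + 177·0.38 = 205.85 m².
T₆₀ = 0.161 × 648 / 205.85 = 0.507 s.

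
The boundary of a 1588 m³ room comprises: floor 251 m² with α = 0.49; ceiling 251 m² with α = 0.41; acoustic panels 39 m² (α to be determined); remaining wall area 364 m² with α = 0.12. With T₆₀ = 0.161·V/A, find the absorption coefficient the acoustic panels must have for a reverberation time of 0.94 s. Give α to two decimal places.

Required total absorption A = 0.161·1588/0.94 = 271.99 m².
Absorption from the other surfaces = 251·0.49 + 251·0.41 + 364·0.12 = 269.58 m², so the acoustic panels must supply 2.41 m² over 39 m².
α = 2.41/39 = 0.062.

0.06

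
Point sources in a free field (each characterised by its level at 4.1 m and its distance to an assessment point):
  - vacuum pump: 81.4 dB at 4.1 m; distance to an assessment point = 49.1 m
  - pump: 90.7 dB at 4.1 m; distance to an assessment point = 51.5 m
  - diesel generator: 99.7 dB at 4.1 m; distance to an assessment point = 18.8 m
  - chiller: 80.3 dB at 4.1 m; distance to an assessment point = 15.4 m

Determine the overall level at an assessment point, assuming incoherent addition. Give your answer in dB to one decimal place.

Propagate each source to the receiver with L = L_ref − 20·log₁₀(r/r_ref), then add intensities.
vacuum pump: 81.4 − 20·log₁₀(49.1/4.1) = 81.4 − 21.57 = 59.83 dB.
pump: 90.7 − 20·log₁₀(51.5/4.1) = 90.7 − 21.98 = 68.72 dB.
diesel generator: 99.7 − 20·log₁₀(18.8/4.1) = 99.7 − 13.23 = 86.47 dB.
chiller: 80.3 − 20·log₁₀(15.4/4.1) = 80.3 − 11.49 = 68.81 dB.
Σ 10^(L/10) = 4.599e+08 → L_total = 10·log₁₀(4.599e+08) = 86.63 dB.

86.6 dB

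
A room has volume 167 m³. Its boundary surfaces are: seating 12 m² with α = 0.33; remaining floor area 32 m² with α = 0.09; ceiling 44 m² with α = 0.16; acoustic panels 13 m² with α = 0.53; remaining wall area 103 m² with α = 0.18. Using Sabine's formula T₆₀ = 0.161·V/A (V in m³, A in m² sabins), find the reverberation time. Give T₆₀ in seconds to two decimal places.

0.68 s

Summing Sᵢαᵢ: 12·0.33 + 32·0.09 + 44·0.16 + 13·0.53 + 103·0.18 = 39.31 m².
T₆₀ = 0.161·V/A = 0.161·167/39.31 = 0.684 s.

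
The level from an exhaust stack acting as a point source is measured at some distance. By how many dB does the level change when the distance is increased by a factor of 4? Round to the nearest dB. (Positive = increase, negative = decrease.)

Point-source spreading: ΔL = −20·log₁₀(r₂/r₁).
ΔL = −20·log₁₀(4) = -12.04 dB.

-12 dB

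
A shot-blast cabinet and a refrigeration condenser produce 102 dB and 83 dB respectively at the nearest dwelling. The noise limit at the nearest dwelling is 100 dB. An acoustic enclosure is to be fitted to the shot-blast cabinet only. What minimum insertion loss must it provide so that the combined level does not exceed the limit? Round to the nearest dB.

2 dB

The untreated sources together contribute 10^(83/10) = 1.995e+08, i.e. 83.00 dB.
The limit corresponds to 10^(100/10) = 1.000e+10; subtracting the fixed part leaves 9.800e+09 for the shot-blast cabinet, i.e. 99.91 dB.
So the shot-blast cabinet must be reduced from 102 to 99.91 dB: IL = 2.09 dB.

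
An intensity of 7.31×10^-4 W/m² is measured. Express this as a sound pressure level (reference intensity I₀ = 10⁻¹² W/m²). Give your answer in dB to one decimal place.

88.6 dB

L = 10·log₁₀(I/I₀) = 10·log₁₀(7.31×10^-4/10⁻¹²) = 10·log₁₀(7.31×10^8).
L = 10·(0.8639 + 8) = 88.64 dB.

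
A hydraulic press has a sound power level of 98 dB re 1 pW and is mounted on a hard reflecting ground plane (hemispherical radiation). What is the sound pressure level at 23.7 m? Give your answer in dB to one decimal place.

62.5 dB

The power spreads over a hemisphere of area 2π·r², so L_p = L_w − 10·log₁₀(2π·r²).
2π·r² = 3529 m², 10·log₁₀ of that is 35.477 dB.
L_p = 98 − 35.477 = 62.52 dB.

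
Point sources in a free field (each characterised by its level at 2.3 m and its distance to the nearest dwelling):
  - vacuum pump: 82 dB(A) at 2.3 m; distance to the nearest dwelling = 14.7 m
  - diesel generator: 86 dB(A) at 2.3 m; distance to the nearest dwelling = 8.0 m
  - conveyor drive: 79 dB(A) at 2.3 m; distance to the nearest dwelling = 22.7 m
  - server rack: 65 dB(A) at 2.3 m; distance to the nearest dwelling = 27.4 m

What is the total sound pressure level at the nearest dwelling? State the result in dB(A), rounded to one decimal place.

First find each source's level at the receiver (point-source: −20·log₁₀(r/r_ref)), then combine on an intensity basis.
vacuum pump: 82 − 20·log₁₀(14.7/2.3) = 82 − 16.11 = 65.89 dB(A).
diesel generator: 86 − 20·log₁₀(8.0/2.3) = 86 − 10.83 = 75.17 dB(A).
conveyor drive: 79 − 20·log₁₀(22.7/2.3) = 79 − 19.89 = 59.11 dB(A).
server rack: 65 − 20·log₁₀(27.4/2.3) = 65 − 21.52 = 43.48 dB(A).
Σ 10^(L/10) = 3.762e+07 → L_total = 10·log₁₀(3.762e+07) = 75.75 dB(A).

75.8 dB(A)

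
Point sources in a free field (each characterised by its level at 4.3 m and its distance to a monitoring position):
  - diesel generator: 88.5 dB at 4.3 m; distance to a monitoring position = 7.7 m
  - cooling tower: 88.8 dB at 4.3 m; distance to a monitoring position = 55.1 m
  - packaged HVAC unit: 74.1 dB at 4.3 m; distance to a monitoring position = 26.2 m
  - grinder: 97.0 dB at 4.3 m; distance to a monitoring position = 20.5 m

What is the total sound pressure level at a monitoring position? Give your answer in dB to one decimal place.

Propagate each source to the receiver with L = L_ref − 20·log₁₀(r/r_ref), then add intensities.
diesel generator: 88.5 − 20·log₁₀(7.7/4.3) = 88.5 − 5.06 = 83.44 dB.
cooling tower: 88.8 − 20·log₁₀(55.1/4.3) = 88.8 − 22.15 = 66.65 dB.
packaged HVAC unit: 74.1 − 20·log₁₀(26.2/4.3) = 74.1 − 15.70 = 58.40 dB.
grinder: 97.0 − 20·log₁₀(20.5/4.3) = 97.0 − 13.57 = 83.43 dB.
Σ 10^(L/10) = 4.466e+08 → L_total = 10·log₁₀(4.466e+08) = 86.50 dB.

86.5 dB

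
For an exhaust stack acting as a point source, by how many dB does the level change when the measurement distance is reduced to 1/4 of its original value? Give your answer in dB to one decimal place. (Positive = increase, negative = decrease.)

With spherical spreading the level changes by −20·log₁₀(r₂/r₁).
ΔL = −20·log₁₀(0.25) = +12.04 dB.

+12.0 dB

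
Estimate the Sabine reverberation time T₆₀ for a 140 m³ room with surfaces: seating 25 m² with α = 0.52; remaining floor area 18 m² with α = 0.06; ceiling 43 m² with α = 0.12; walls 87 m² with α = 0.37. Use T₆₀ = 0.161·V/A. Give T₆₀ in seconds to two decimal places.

Total absorption A = 25·0.52 + 18·0.06 + 43·0.12 + 87·0.37 = 51.43 m² sabins.
T₆₀ = 0.161 × 140 / 51.43 = 0.438 s.

0.44 s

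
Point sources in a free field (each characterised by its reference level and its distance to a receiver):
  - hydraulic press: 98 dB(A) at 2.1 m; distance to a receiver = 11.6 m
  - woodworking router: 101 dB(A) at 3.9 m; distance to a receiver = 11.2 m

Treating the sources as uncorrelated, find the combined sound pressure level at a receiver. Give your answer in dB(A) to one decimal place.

Apply inverse-square spreading to bring every level to the receiver, then sum 10^(L/10).
hydraulic press: 98 − 20·log₁₀(11.6/2.1) = 98 − 14.84 = 83.16 dB(A).
woodworking router: 101 − 20·log₁₀(11.2/3.9) = 101 − 9.16 = 91.84 dB(A).
Σ 10^(L/10) = 1.733e+09 → L_total = 10·log₁₀(1.733e+09) = 92.39 dB(A).

92.4 dB(A)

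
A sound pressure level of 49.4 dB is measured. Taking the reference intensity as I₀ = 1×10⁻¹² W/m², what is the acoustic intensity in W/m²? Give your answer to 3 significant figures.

I/I₀ = 10^(49.4/10) = 8.71e+04, so I = 8.71e+04 × 10⁻¹² W/m².

8.71e-08 W/m²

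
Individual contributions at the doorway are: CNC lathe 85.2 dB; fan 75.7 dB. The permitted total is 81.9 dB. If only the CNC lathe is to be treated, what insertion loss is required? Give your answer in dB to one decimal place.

4.5 dB

Fixed contribution from the other source: Σ 10^(L/10) = 10^(75.7/10) = 3.715e+07 (75.70 dB).
The limit corresponds to 10^(81.9/10) = 1.549e+08; subtracting the fixed part leaves 1.177e+08 for the CNC lathe, i.e. 80.71 dB.
Required insertion loss = 85.2 − 80.71 = 4.49 dB.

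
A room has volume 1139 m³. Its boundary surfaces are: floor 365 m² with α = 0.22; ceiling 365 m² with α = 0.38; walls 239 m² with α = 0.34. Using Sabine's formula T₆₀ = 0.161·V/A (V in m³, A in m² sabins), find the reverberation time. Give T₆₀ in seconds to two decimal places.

Total absorption A = 365·0.22 + 365·0.38 + 239·0.34 = 300.26 m² sabins.
T₆₀ = 0.161·V/A = 0.161·1139/300.26 = 0.611 s.

0.61 s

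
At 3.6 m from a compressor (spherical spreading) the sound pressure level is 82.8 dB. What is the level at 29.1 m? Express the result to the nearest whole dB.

Point-source attenuation: ΔL = 20·log₁₀(r₂/r₁) = 20·log₁₀(29.1/3.6) = 18.152 dB.
L₂ = 82.8 − 20·log₁₀(29.1/3.6) = 82.8 − 18.152 = 64.65 dB.

65 dB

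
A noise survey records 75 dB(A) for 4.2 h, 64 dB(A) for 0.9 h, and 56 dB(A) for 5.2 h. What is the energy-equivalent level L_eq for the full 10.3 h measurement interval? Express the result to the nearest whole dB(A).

71 dB(A)

The energy average is taken in the linear domain: L_eq = 10·log₁₀[(Σ tᵢ·10^(Lᵢ/10))/T], T = 10.3 h.
Σ tᵢ·10^(Lᵢ/10) = 4.2·10^(75/10) + 0.9·10^(64/10) + 5.2·10^(56/10) = 1.371e+08.
L_eq = 10·log₁₀(1.371e+08/10.3) = 71.24 dB(A).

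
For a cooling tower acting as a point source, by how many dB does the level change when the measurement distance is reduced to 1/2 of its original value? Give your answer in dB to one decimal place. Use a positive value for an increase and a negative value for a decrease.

+6.0 dB

With spherical spreading the level changes by −20·log₁₀(r₂/r₁).
ΔL = −20·log₁₀(0.5) = +6.02 dB.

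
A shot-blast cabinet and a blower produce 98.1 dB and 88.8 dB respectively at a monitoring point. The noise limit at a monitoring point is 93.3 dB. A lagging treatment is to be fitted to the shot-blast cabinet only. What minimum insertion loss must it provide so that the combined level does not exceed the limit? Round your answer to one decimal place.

6.7 dB

Everything except the shot-blast cabinet sums to 10^(88.8/10) = 7.586e+08 in linear terms, 88.80 dB.
To meet 93.3 dB overall, the treated shot-blast cabinet may contribute at most 10^(93.3/10) − 7.586e+08 = 1.379e+09, i.e. 91.40 dB.
So the shot-blast cabinet must be reduced from 98.1 to 91.40 dB: IL = 6.70 dB.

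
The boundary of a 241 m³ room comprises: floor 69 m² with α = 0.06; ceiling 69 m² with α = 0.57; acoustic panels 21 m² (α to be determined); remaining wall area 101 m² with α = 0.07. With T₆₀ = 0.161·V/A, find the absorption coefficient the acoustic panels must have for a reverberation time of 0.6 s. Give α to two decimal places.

0.67

Required total absorption A = 0.161·241/0.6 = 64.67 m².
Absorption from the other surfaces = 69·0.06 + 69·0.57 + 101·0.07 = 50.54 m², so the acoustic panels must supply 14.13 m² over 21 m².
α = 14.13/21 = 0.673.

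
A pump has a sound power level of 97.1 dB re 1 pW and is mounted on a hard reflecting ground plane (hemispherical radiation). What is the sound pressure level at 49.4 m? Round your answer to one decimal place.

55.2 dB

L_p = L_w − 10·log₁₀(2π·r²) with r = 49.4 m.
2π·r² = 1.533e+04 m², 10·log₁₀ of that is 41.856 dB.
L_p = 97.1 − 41.856 = 55.24 dB.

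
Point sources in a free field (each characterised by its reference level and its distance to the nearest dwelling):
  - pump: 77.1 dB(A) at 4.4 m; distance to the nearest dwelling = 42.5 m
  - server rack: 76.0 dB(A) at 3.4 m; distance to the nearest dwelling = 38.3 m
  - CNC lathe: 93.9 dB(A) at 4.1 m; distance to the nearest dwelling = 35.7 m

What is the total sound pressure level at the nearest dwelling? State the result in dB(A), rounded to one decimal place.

75.2 dB(A)

First find each source's level at the receiver (point-source: −20·log₁₀(r/r_ref)), then combine on an intensity basis.
pump: 77.1 − 20·log₁₀(42.5/4.4) = 77.1 − 19.70 = 57.40 dB(A).
server rack: 76.0 − 20·log₁₀(38.3/3.4) = 76.0 − 21.03 = 54.97 dB(A).
CNC lathe: 93.9 − 20·log₁₀(35.7/4.1) = 93.9 − 18.80 = 75.10 dB(A).
Σ 10^(L/10) = 3.324e+07 → L_total = 10·log₁₀(3.324e+07) = 75.22 dB(A).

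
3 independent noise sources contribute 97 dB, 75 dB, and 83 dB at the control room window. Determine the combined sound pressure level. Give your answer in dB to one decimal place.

97.2 dB

Incoherent sources combine by intensity addition: L_total = 10·log₁₀(Σ 10^(L_i/10)).
Σ 10^(L/10) = 10^(97/10) + 10^(75/10) + 10^(83/10) = 5.243e+09.
L_total = 10·log₁₀(5.243e+09) = 97.20 dB.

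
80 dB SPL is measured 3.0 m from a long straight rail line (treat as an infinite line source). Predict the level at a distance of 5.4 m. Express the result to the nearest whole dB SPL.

77 dB SPL

For a line source, L₂ = L₁ − 10·log₁₀(r₂/r₁).
L₂ = 80 − 10·log₁₀(5.4/3.0) = 80 − 2.553 = 77.45 dB SPL.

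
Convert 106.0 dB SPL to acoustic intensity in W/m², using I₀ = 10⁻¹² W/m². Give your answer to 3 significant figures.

0.0398 W/m²

I/I₀ = 10^(106.0/10) = 3.981e+10, so I = 3.981e+10 × 10⁻¹² W/m².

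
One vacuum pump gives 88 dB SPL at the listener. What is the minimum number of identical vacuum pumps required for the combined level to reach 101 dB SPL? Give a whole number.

20

Need L₁ + 10·log₁₀ N ≥ 101, i.e. log₁₀ N ≥ 1.30.
N ≥ 10^(13.0/10) = 19.953, so N = 20.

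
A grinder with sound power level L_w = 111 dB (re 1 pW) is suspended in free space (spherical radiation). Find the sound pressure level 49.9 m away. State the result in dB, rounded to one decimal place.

The power spreads over a sphere of area 4π·r², so L_p = L_w − 10·log₁₀(4π·r²).
4π·r² = 3.129e+04 m², 10·log₁₀ of that is 44.954 dB.
L_p = 111 − 44.954 = 66.05 dB.

66.0 dB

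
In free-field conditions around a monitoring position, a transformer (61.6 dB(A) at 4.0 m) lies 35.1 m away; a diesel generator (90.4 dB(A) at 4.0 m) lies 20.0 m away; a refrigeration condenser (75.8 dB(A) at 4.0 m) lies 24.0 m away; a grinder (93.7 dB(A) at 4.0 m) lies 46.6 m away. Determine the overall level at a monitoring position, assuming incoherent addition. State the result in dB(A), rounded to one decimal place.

77.9 dB(A)

Apply inverse-square spreading to bring every level to the receiver, then sum 10^(L/10).
transformer: 61.6 − 20·log₁₀(35.1/4.0) = 61.6 − 18.86 = 42.74 dB(A).
diesel generator: 90.4 − 20·log₁₀(20.0/4.0) = 90.4 − 13.98 = 76.42 dB(A).
refrigeration condenser: 75.8 − 20·log₁₀(24.0/4.0) = 75.8 − 15.56 = 60.24 dB(A).
grinder: 93.7 − 20·log₁₀(46.6/4.0) = 93.7 − 21.33 = 72.37 dB(A).
Σ 10^(L/10) = 6.221e+07 → L_total = 10·log₁₀(6.221e+07) = 77.94 dB(A).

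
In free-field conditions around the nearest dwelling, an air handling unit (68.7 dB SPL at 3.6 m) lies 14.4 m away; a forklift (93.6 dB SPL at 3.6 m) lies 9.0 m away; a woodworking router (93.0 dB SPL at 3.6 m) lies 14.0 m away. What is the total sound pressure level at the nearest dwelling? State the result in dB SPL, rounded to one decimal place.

Apply inverse-square spreading to bring every level to the receiver, then sum 10^(L/10).
air handling unit: 68.7 − 20·log₁₀(14.4/3.6) = 68.7 − 12.04 = 56.66 dB SPL.
forklift: 93.6 − 20·log₁₀(9.0/3.6) = 93.6 − 7.96 = 85.64 dB SPL.
woodworking router: 93.0 − 20·log₁₀(14.0/3.6) = 93.0 − 11.80 = 81.20 dB SPL.
Σ 10^(L/10) = 4.989e+08 → L_total = 10·log₁₀(4.989e+08) = 86.98 dB SPL.

87.0 dB SPL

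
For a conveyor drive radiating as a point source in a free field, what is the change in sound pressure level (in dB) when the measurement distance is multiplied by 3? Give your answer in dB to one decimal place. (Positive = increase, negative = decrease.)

With spherical spreading the level changes by −20·log₁₀(r₂/r₁).
ΔL = −20·log₁₀(3) = -9.54 dB.

-9.5 dB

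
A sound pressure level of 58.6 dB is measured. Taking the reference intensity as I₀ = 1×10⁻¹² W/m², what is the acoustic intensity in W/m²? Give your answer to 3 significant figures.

I/I₀ = 10^(58.6/10) = 7.244e+05, so I = 7.244e+05 × 10⁻¹² W/m².

7.24e-07 W/m²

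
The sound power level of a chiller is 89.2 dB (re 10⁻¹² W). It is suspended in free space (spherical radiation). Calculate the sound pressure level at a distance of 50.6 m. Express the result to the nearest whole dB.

44 dB

The power spreads over a sphere of area 4π·r², so L_p = L_w − 10·log₁₀(4π·r²).
4π·r² = 3.217e+04 m², 10·log₁₀ of that is 45.075 dB.
L_p = 89.2 − 45.075 = 44.12 dB.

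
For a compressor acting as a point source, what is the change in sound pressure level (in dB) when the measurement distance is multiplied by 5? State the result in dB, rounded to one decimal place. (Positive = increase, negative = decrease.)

With spherical spreading the level changes by −20·log₁₀(r₂/r₁).
ΔL = −20·log₁₀(5) = -13.98 dB.

-14.0 dB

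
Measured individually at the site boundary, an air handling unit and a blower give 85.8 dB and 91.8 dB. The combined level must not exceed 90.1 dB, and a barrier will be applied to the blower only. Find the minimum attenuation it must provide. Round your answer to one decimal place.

3.7 dB

Fixed contribution from the other source: Σ 10^(L/10) = 10^(85.8/10) = 3.802e+08 (85.80 dB).
The limit corresponds to 10^(90.1/10) = 1.023e+09; subtracting the fixed part leaves 6.431e+08 for the blower, i.e. 88.08 dB.
So the blower must be reduced from 91.8 to 88.08 dB: IL = 3.72 dB.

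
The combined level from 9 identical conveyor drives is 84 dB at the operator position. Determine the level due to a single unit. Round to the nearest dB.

74 dB

Dividing the total intensity by 9 lowers the level by 10·log₁₀ 9 = 9.542 dB: L₁ = 84 − 9.542.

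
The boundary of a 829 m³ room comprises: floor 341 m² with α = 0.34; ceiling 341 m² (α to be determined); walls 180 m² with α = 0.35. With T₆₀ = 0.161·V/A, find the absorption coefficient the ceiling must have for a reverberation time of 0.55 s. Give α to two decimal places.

From T₆₀ = 0.161·V/A, the target T₆₀ = 0.55 s needs A = 0.161·829/0.55 = 242.67 m².
Absorption from the other surfaces = 341·0.34 + 180·0.35 = 178.94 m², so the ceiling must supply 63.73 m² over 341 m².
α = 63.73/341 = 0.187.

0.19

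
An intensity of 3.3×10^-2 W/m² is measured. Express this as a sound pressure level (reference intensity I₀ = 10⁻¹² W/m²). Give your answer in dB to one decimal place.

105.2 dB

I/I₀ = 3.3×10^-2/10⁻¹² = 3.3×10^10, and L = 10·log₁₀(I/I₀).
L = 10·(0.5185 + 10) = 105.19 dB.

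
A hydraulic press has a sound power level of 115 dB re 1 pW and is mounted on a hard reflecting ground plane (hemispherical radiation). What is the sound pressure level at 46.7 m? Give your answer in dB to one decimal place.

73.6 dB

Free-field hemispherical radiation: L_p = L_w − 10·log₁₀(2π·r²), r = 46.7 m.
2π·r² = 1.37e+04 m², 10·log₁₀ of that is 41.368 dB.
L_p = 115 − 41.368 = 73.63 dB.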